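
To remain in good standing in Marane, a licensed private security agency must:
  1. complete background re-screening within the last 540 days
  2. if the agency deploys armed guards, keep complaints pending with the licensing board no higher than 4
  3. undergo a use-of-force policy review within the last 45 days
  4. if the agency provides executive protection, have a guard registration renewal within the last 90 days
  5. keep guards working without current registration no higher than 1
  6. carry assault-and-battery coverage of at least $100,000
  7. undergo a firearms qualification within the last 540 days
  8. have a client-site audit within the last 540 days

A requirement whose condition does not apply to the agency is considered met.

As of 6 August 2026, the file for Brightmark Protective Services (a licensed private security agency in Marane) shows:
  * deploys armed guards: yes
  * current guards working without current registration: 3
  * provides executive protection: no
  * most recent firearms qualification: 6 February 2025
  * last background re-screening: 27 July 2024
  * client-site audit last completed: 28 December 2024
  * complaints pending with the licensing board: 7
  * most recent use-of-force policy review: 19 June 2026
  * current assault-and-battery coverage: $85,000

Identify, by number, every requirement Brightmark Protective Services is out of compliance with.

1. background re-screening 740 days ago vs limit 540 → not met
2. condition 'deploys armed guards' holds; complaints pending with the licensing board 7 > 4 → not met
3. use-of-force policy review 48 days ago vs limit 45 → not met
4. condition 'provides executive protection' does not hold → requirement n/a → met
5. guards working without current registration 3 > 1 → not met
6. assault-and-battery coverage $85,000 < $100,000 → not met
7. firearms qualification 546 days ago vs limit 540 → not met
8. client-site audit 586 days ago vs limit 540 → not met
Not met: 1, 2, 3, 5, 6, 7, 8

1, 2, 3, 5, 6, 7, 8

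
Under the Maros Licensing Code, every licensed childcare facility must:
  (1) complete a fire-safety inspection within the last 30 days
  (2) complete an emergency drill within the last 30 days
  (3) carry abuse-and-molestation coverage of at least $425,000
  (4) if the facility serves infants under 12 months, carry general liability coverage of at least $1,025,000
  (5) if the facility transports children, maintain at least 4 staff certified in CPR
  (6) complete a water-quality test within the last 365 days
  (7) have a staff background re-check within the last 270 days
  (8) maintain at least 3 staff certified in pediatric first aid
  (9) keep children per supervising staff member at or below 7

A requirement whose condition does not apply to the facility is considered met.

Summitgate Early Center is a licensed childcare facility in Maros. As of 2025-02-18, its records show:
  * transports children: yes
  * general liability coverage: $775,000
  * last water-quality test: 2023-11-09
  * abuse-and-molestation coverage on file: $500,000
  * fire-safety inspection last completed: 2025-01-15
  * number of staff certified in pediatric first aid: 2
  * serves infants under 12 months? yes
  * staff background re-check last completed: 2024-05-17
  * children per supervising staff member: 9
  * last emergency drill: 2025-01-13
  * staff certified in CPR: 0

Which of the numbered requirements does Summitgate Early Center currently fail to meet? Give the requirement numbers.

1, 2, 4, 5, 6, 7, 8, 9

1. fire-safety inspection 34 days ago vs limit 30 → not met
2. emergency drill 36 days ago vs limit 30 → not met
3. abuse-and-molestation coverage $500,000 ≥ $425,000 → met
4. condition 'serves infants under 12 months' holds; general liability coverage $775,000 < $1,025,000 → not met
5. condition 'transports children' holds; staff certified in CPR 0 < 4 → not met
6. water-quality test 467 days ago vs limit 365 → not met
7. staff background re-check 277 days ago vs limit 270 → not met
8. staff certified in pediatric first aid 2 < 3 → not met
9. children per supervising staff member 9 > 7 → not met
Not met: 1, 2, 4, 5, 6, 7, 8, 9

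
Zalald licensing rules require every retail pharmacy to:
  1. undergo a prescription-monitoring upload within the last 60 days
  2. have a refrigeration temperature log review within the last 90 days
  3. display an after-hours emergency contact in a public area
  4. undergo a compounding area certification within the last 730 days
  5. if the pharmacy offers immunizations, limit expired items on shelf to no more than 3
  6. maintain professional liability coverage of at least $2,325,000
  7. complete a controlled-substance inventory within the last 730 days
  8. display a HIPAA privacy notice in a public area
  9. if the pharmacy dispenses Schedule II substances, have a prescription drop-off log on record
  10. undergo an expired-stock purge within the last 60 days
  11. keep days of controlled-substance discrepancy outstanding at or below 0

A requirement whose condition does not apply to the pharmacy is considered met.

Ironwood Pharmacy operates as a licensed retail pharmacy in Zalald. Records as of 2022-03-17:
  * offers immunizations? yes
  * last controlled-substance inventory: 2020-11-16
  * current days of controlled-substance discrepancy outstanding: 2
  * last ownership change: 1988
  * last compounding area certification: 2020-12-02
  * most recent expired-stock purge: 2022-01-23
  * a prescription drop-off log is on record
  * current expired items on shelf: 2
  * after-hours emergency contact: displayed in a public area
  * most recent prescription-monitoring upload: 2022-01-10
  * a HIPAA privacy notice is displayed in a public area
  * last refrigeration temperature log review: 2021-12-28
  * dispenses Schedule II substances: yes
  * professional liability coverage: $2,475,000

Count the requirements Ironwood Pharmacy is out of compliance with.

2

1. prescription-monitoring upload 66 days ago vs limit 60 → not met
2. refrigeration temperature log review 79 days ago vs limit 90 → met
3. after-hours emergency contact present → met
4. compounding area certification 470 days ago vs limit 730 → met
5. condition 'offers immunizations' holds; expired items on shelf 2 ≤ 3 → met
6. professional liability coverage $2,475,000 ≥ $2,325,000 → met
7. controlled-substance inventory 486 days ago vs limit 730 → met
8. HIPAA privacy notice present → met
9. condition 'dispenses Schedule II substances' holds; prescription drop-off log present → met
10. expired-stock purge 53 days ago vs limit 60 → met
11. days of controlled-substance discrepancy outstanding 2 > 0 → not met
Not met: 2 of 11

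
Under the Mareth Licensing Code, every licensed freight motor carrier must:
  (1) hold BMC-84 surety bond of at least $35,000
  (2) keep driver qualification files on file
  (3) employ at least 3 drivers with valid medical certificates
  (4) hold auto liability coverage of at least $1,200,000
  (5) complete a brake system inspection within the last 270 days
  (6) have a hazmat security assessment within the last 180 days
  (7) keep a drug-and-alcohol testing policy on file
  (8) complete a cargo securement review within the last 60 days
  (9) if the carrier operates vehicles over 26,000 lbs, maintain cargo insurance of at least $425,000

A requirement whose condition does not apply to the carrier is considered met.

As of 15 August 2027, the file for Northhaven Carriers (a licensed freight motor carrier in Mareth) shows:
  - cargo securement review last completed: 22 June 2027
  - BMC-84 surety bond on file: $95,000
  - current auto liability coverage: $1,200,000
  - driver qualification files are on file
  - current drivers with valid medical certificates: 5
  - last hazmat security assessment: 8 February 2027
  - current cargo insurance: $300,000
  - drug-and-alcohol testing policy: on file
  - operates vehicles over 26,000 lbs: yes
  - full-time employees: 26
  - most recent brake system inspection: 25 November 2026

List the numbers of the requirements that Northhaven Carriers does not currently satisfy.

1. BMC-84 surety bond $95,000 ≥ $35,000 → met
2. driver qualification files present → met
3. drivers with valid medical certificates 5 ≥ 3 → met
4. auto liability coverage $1,200,000 ≥ $1,200,000 → met
5. brake system inspection 263 days ago vs limit 270 → met
6. hazmat security assessment 188 days ago vs limit 180 → not met
7. drug-and-alcohol testing policy present → met
8. cargo securement review 54 days ago vs limit 60 → met
9. condition 'operates vehicles over 26,000 lbs' holds; cargo insurance $300,000 < $425,000 → not met
Not met: 6, 9

6, 9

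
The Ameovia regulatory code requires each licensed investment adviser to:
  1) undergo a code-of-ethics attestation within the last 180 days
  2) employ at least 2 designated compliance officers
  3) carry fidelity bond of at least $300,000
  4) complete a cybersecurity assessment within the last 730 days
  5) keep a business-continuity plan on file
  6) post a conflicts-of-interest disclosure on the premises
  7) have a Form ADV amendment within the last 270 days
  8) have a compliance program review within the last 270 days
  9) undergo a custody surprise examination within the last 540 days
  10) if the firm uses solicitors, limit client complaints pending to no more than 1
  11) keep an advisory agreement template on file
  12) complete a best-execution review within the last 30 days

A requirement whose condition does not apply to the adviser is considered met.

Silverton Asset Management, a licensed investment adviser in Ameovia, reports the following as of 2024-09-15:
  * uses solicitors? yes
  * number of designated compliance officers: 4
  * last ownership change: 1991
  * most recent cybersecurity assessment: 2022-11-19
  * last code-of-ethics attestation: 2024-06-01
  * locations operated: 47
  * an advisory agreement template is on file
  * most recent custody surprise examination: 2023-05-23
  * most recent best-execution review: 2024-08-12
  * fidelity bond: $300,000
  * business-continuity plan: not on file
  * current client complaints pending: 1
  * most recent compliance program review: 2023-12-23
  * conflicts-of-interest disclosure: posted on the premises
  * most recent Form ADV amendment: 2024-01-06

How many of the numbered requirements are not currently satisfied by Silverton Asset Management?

2

1. code-of-ethics attestation 106 days ago vs limit 180 → met
2. designated compliance officers 4 ≥ 2 → met
3. fidelity bond $300,000 ≥ $300,000 → met
4. cybersecurity assessment 666 days ago vs limit 730 → met
5. business-continuity plan absent → not met
6. conflicts-of-interest disclosure present → met
7. Form ADV amendment 253 days ago vs limit 270 → met
8. compliance program review 267 days ago vs limit 270 → met
9. custody surprise examination 481 days ago vs limit 540 → met
10. condition 'uses solicitors' holds; client complaints pending 1 ≤ 1 → met
11. advisory agreement template present → met
12. best-execution review 34 days ago vs limit 30 → not met
Not met: 2 of 12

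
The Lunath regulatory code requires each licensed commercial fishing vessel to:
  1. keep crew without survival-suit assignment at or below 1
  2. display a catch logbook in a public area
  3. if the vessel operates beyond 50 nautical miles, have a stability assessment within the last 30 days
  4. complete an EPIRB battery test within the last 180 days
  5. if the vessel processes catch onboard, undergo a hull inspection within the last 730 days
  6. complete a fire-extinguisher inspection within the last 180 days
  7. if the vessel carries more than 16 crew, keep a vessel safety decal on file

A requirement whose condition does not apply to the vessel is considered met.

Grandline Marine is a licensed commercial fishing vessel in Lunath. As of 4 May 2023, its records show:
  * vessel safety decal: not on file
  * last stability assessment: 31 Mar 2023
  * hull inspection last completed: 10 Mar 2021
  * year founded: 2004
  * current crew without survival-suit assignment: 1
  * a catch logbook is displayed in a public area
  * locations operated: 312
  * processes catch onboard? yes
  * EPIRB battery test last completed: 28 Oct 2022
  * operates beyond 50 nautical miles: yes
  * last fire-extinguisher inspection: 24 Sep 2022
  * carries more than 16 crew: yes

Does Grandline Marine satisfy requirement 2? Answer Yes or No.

2. catch logbook present → met

Yes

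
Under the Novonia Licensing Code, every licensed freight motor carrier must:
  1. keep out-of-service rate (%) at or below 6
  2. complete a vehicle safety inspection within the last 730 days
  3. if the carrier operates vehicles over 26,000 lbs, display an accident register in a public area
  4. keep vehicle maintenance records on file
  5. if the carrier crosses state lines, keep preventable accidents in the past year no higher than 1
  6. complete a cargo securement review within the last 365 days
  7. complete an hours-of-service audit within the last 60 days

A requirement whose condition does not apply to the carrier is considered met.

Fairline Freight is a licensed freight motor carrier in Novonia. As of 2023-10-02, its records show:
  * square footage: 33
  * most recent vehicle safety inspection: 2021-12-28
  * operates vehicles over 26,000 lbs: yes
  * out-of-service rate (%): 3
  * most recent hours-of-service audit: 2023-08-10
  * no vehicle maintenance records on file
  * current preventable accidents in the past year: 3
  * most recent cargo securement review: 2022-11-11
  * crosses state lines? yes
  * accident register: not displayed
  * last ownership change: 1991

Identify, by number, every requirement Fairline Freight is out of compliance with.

3, 4, 5

1. out-of-service rate (%) 3 ≤ 6 → met
2. vehicle safety inspection 643 days ago vs limit 730 → met
3. condition 'operates vehicles over 26,000 lbs' holds; accident register absent → not met
4. vehicle maintenance records absent → not met
5. condition 'crosses state lines' holds; preventable accidents in the past year 3 > 1 → not met
6. cargo securement review 325 days ago vs limit 365 → met
7. hours-of-service audit 53 days ago vs limit 60 → met
Not met: 3, 4, 5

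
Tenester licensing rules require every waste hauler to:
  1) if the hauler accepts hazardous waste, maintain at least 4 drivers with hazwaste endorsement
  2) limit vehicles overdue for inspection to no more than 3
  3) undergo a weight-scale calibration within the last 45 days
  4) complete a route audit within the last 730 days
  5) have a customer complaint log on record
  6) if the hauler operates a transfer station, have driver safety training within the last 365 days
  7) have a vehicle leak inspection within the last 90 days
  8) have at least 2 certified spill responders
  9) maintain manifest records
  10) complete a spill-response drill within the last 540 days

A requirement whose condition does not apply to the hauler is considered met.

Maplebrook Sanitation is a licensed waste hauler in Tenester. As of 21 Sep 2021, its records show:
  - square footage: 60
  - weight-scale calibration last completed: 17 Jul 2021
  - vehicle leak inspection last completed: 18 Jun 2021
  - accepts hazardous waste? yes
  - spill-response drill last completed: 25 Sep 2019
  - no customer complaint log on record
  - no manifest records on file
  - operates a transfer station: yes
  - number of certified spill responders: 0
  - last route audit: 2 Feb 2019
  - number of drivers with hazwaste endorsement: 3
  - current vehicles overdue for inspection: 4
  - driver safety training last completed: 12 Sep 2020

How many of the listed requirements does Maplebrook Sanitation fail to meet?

1. condition 'accepts hazardous waste' holds; drivers with hazwaste endorsement 3 < 4 → not met
2. vehicles overdue for inspection 4 > 3 → not met
3. weight-scale calibration 66 days ago vs limit 45 → not met
4. route audit 962 days ago vs limit 730 → not met
5. customer complaint log absent → not met
6. condition 'operates a transfer station' holds; driver safety training 374 days ago vs limit 365 → not met
7. vehicle leak inspection 95 days ago vs limit 90 → not met
8. certified spill responders 0 < 2 → not met
9. manifest records absent → not met
10. spill-response drill 727 days ago vs limit 540 → not met
Not met: 10 of 10

10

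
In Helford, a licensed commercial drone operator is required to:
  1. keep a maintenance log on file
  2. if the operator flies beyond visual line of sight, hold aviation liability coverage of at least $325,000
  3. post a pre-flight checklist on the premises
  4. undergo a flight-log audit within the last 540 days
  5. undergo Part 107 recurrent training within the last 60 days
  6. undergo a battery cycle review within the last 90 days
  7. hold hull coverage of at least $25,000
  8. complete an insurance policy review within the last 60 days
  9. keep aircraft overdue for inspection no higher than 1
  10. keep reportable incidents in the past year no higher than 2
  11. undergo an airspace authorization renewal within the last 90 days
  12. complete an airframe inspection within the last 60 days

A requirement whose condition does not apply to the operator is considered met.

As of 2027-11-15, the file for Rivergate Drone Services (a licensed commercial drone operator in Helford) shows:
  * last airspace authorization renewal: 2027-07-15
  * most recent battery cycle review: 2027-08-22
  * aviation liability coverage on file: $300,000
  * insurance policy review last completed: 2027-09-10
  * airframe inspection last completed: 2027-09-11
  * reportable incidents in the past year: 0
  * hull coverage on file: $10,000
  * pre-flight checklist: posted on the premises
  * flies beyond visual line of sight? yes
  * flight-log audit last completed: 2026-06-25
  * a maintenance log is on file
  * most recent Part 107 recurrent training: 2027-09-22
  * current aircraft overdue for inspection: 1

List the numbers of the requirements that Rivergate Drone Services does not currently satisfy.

2, 7, 8, 11, 12

1. maintenance log present → met
2. condition 'flies beyond visual line of sight' holds; aviation liability coverage $300,000 < $325,000 → not met
3. pre-flight checklist present → met
4. flight-log audit 508 days ago vs limit 540 → met
5. Part 107 recurrent training 54 days ago vs limit 60 → met
6. battery cycle review 85 days ago vs limit 90 → met
7. hull coverage $10,000 < $25,000 → not met
8. insurance policy review 66 days ago vs limit 60 → not met
9. aircraft overdue for inspection 1 ≤ 1 → met
10. reportable incidents in the past year 0 ≤ 2 → met
11. airspace authorization renewal 123 days ago vs limit 90 → not met
12. airframe inspection 65 days ago vs limit 60 → not met
Not met: 2, 7, 8, 11, 12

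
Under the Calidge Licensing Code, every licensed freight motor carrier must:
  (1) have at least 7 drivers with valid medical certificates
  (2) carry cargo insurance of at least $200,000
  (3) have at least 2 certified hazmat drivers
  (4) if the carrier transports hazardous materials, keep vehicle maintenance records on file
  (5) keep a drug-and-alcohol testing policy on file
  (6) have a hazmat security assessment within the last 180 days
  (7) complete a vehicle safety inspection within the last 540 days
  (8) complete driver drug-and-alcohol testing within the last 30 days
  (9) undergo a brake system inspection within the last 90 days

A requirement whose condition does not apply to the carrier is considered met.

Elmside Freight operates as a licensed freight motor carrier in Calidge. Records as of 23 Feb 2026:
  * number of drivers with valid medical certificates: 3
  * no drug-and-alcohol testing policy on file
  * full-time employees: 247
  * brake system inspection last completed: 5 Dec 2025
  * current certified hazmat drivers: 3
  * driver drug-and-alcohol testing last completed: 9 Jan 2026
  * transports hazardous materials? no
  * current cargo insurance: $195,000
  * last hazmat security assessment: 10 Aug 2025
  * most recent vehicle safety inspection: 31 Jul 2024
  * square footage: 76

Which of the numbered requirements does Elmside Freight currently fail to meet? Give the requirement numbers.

1, 2, 5, 6, 7, 8

1. drivers with valid medical certificates 3 < 7 → not met
2. cargo insurance $195,000 < $200,000 → not met
3. certified hazmat drivers 3 ≥ 2 → met
4. condition 'transports hazardous materials' does not hold → requirement n/a → met
5. drug-and-alcohol testing policy absent → not met
6. hazmat security assessment 197 days ago vs limit 180 → not met
7. vehicle safety inspection 572 days ago vs limit 540 → not met
8. driver drug-and-alcohol testing 45 days ago vs limit 30 → not met
9. brake system inspection 80 days ago vs limit 90 → met
Not met: 1, 2, 5, 6, 7, 8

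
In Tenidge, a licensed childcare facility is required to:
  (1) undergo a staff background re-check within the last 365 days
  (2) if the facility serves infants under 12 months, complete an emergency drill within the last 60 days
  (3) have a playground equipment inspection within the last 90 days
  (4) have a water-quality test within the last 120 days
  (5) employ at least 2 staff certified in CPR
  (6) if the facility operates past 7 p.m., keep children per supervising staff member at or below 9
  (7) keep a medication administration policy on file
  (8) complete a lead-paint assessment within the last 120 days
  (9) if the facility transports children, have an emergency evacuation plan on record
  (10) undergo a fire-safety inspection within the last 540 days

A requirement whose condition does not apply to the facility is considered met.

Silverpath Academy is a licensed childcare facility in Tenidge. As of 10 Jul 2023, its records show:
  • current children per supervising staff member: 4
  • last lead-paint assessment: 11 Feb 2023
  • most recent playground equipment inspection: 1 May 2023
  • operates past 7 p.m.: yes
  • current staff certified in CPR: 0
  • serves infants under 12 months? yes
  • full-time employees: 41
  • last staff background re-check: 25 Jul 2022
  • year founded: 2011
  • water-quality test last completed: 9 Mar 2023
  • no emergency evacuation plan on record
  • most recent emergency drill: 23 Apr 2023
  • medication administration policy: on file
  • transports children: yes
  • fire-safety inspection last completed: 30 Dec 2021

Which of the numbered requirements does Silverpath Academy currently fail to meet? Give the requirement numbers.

1. staff background re-check 350 days ago vs limit 365 → met
2. condition 'serves infants under 12 months' holds; emergency drill 78 days ago vs limit 60 → not met
3. playground equipment inspection 70 days ago vs limit 90 → met
4. water-quality test 123 days ago vs limit 120 → not met
5. staff certified in CPR 0 < 2 → not met
6. condition 'operates past 7 p.m.' holds; children per supervising staff member 4 ≤ 9 → met
7. medication administration policy present → met
8. lead-paint assessment 149 days ago vs limit 120 → not met
9. condition 'transports children' holds; emergency evacuation plan absent → not met
10. fire-safety inspection 557 days ago vs limit 540 → not met
Not met: 2, 4, 5, 8, 9, 10

2, 4, 5, 8, 9, 10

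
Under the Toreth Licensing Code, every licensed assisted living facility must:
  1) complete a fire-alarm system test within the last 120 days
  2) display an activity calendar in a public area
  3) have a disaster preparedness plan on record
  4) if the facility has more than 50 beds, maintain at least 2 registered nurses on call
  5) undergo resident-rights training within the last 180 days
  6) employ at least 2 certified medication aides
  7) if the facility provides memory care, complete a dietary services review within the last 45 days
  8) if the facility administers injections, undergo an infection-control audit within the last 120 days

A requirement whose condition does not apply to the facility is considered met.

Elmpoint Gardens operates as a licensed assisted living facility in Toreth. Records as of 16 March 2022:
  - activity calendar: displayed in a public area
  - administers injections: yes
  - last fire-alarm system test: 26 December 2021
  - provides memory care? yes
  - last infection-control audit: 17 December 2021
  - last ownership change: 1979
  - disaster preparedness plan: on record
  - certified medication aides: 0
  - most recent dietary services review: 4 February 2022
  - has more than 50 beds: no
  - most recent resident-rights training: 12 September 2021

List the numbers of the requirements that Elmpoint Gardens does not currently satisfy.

1. fire-alarm system test 80 days ago vs limit 120 → met
2. activity calendar present → met
3. disaster preparedness plan present → met
4. condition 'has more than 50 beds' does not hold → requirement n/a → met
5. resident-rights training 185 days ago vs limit 180 → not met
6. certified medication aides 0 < 2 → not met
7. condition 'provides memory care' holds; dietary services review 40 days ago vs limit 45 → met
8. condition 'administers injections' holds; infection-control audit 89 days ago vs limit 120 → met
Not met: 5, 6

5, 6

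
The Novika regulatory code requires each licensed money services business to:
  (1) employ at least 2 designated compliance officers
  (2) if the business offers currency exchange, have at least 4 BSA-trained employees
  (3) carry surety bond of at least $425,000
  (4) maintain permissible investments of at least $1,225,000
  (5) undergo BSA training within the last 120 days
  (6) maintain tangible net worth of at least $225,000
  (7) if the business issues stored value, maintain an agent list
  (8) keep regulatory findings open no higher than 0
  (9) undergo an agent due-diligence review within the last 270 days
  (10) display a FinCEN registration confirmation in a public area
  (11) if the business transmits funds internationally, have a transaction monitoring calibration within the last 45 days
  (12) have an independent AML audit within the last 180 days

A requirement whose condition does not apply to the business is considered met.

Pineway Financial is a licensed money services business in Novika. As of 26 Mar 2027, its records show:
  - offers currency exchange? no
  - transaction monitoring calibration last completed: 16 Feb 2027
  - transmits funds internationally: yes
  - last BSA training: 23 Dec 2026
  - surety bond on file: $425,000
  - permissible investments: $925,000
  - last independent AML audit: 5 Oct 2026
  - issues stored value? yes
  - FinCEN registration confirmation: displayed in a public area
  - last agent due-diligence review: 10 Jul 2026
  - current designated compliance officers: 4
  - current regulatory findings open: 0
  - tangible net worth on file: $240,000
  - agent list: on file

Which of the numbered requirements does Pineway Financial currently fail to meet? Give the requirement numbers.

1. designated compliance officers 4 ≥ 2 → met
2. condition 'offers currency exchange' does not hold → requirement n/a → met
3. surety bond $425,000 ≥ $425,000 → met
4. permissible investments $925,000 < $1,225,000 → not met
5. BSA training 93 days ago vs limit 120 → met
6. tangible net worth $240,000 ≥ $225,000 → met
7. condition 'issues stored value' holds; agent list present → met
8. regulatory findings open 0 ≤ 0 → met
9. agent due-diligence review 259 days ago vs limit 270 → met
10. FinCEN registration confirmation present → met
11. condition 'transmits funds internationally' holds; transaction monitoring calibration 38 days ago vs limit 45 → met
12. independent AML audit 172 days ago vs limit 180 → met
Not met: 4

4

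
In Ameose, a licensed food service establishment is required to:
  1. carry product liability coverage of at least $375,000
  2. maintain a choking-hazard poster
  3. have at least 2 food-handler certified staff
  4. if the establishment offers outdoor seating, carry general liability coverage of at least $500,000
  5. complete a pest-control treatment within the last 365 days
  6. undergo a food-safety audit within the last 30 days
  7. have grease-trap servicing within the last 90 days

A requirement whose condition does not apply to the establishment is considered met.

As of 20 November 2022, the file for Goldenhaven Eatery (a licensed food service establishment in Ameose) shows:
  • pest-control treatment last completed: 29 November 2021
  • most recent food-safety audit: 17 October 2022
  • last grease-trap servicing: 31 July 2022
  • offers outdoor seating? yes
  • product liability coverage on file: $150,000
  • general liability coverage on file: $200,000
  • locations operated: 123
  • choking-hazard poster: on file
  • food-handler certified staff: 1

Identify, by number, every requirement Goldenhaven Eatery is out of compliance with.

1. product liability coverage $150,000 < $375,000 → not met
2. choking-hazard poster present → met
3. food-handler certified staff 1 < 2 → not met
4. condition 'offers outdoor seating' holds; general liability coverage $200,000 < $500,000 → not met
5. pest-control treatment 356 days ago vs limit 365 → met
6. food-safety audit 34 days ago vs limit 30 → not met
7. grease-trap servicing 112 days ago vs limit 90 → not met
Not met: 1, 3, 4, 6, 7

1, 3, 4, 6, 7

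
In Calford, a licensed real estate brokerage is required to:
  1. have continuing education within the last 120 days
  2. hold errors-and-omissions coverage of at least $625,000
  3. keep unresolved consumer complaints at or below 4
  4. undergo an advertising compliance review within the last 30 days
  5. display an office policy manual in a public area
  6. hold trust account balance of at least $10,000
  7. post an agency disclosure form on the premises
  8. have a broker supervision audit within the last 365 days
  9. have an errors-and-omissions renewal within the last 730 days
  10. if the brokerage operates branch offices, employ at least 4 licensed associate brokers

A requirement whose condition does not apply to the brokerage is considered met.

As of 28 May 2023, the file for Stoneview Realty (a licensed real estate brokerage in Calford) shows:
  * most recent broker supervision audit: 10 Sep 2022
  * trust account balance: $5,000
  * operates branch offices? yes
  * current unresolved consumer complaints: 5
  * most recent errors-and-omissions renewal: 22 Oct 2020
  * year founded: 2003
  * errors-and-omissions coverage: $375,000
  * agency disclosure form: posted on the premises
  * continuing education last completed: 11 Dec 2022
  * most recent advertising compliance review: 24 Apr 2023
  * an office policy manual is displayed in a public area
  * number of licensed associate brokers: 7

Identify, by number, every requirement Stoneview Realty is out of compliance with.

1. continuing education 168 days ago vs limit 120 → not met
2. errors-and-omissions coverage $375,000 < $625,000 → not met
3. unresolved consumer complaints 5 > 4 → not met
4. advertising compliance review 34 days ago vs limit 30 → not met
5. office policy manual present → met
6. trust account balance $5,000 < $10,000 → not met
7. agency disclosure form present → met
8. broker supervision audit 260 days ago vs limit 365 → met
9. errors-and-omissions renewal 948 days ago vs limit 730 → not met
10. condition 'operates branch offices' holds; licensed associate brokers 7 ≥ 4 → met
Not met: 1, 2, 3, 4, 6, 9

1, 2, 3, 4, 6, 9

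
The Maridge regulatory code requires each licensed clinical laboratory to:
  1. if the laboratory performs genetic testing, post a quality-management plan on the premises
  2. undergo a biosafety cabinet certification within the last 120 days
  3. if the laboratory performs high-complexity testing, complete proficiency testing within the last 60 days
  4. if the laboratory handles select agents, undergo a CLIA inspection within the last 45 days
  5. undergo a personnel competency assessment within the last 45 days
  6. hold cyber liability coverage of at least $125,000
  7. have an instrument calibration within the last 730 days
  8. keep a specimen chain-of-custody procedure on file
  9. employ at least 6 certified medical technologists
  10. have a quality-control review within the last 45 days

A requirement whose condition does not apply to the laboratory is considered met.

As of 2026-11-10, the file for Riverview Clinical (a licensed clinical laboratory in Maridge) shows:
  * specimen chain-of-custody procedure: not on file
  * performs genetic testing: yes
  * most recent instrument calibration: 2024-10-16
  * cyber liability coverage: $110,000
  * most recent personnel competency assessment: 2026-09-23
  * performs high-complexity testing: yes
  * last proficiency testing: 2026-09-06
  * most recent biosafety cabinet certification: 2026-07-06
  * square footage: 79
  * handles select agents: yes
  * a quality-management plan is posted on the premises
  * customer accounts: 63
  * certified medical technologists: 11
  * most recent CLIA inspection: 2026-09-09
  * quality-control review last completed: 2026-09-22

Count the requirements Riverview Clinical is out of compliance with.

8

1. condition 'performs genetic testing' holds; quality-management plan present → met
2. biosafety cabinet certification 127 days ago vs limit 120 → not met
3. condition 'performs high-complexity testing' holds; proficiency testing 65 days ago vs limit 60 → not met
4. condition 'handles select agents' holds; CLIA inspection 62 days ago vs limit 45 → not met
5. personnel competency assessment 48 days ago vs limit 45 → not met
6. cyber liability coverage $110,000 < $125,000 → not met
7. instrument calibration 755 days ago vs limit 730 → not met
8. specimen chain-of-custody procedure absent → not met
9. certified medical technologists 11 ≥ 6 → met
10. quality-control review 49 days ago vs limit 45 → not met
Not met: 8 of 10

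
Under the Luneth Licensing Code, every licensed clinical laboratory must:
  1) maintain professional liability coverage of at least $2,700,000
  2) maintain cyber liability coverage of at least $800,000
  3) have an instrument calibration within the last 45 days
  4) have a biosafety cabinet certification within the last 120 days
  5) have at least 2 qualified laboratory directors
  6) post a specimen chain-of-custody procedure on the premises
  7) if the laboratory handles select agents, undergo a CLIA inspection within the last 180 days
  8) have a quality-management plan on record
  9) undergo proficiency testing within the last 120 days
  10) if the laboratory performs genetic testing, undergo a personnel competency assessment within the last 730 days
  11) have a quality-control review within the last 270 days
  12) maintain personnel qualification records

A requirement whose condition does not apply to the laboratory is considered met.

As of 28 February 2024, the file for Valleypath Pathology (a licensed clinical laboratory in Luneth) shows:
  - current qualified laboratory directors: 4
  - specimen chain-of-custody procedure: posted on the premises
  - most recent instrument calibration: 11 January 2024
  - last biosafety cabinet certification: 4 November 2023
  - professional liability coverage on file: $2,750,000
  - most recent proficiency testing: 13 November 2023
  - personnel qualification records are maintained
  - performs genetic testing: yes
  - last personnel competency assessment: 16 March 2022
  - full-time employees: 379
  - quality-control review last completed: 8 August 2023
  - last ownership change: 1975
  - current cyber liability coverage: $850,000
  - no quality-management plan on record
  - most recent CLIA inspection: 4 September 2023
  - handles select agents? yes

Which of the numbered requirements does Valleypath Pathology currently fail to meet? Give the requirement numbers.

1. professional liability coverage $2,750,000 ≥ $2,700,000 → met
2. cyber liability coverage $850,000 ≥ $800,000 → met
3. instrument calibration 48 days ago vs limit 45 → not met
4. biosafety cabinet certification 116 days ago vs limit 120 → met
5. qualified laboratory directors 4 ≥ 2 → met
6. specimen chain-of-custody procedure present → met
7. condition 'handles select agents' holds; CLIA inspection 177 days ago vs limit 180 → met
8. quality-management plan absent → not met
9. proficiency testing 107 days ago vs limit 120 → met
10. condition 'performs genetic testing' holds; personnel competency assessment 714 days ago vs limit 730 → met
11. quality-control review 204 days ago vs limit 270 → met
12. personnel qualification records present → met
Not met: 3, 8

3, 8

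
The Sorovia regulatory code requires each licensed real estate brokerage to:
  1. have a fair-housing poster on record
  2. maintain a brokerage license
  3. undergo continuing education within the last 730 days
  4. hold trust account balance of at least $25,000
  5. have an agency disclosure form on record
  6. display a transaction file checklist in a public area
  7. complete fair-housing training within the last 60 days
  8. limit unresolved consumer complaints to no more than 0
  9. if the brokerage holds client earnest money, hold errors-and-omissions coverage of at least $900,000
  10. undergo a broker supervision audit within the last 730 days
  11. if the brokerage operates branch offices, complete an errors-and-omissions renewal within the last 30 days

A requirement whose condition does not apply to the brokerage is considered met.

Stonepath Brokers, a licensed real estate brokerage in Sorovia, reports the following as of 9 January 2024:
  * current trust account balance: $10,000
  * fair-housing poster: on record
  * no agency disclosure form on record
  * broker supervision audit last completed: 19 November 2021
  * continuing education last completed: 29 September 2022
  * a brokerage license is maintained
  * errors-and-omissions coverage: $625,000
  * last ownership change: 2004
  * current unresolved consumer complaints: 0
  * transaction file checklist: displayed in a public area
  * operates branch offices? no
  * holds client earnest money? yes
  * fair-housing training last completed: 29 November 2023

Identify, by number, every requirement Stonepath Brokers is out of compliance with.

1. fair-housing poster present → met
2. brokerage license present → met
3. continuing education 467 days ago vs limit 730 → met
4. trust account balance $10,000 < $25,000 → not met
5. agency disclosure form absent → not met
6. transaction file checklist present → met
7. fair-housing training 41 days ago vs limit 60 → met
8. unresolved consumer complaints 0 ≤ 0 → met
9. condition 'holds client earnest money' holds; errors-and-omissions coverage $625,000 < $900,000 → not met
10. broker supervision audit 781 days ago vs limit 730 → not met
11. condition 'operates branch offices' does not hold → requirement n/a → met
Not met: 4, 5, 9, 10

4, 5, 9, 10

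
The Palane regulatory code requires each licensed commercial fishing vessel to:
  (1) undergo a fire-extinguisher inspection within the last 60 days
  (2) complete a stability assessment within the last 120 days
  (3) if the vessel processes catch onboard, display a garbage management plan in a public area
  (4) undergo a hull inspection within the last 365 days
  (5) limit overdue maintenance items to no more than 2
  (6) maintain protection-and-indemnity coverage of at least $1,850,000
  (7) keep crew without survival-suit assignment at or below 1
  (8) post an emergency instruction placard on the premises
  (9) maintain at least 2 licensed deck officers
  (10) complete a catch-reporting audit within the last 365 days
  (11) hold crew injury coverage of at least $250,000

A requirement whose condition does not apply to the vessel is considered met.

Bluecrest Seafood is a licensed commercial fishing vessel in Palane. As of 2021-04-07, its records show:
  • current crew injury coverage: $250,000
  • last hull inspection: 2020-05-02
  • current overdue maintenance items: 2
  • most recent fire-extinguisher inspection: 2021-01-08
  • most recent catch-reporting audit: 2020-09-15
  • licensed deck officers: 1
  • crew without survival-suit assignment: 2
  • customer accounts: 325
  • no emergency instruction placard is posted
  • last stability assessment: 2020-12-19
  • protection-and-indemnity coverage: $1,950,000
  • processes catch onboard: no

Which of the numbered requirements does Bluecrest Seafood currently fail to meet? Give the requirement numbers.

1, 7, 8, 9

1. fire-extinguisher inspection 89 days ago vs limit 60 → not met
2. stability assessment 109 days ago vs limit 120 → met
3. condition 'processes catch onboard' does not hold → requirement n/a → met
4. hull inspection 340 days ago vs limit 365 → met
5. overdue maintenance items 2 ≤ 2 → met
6. protection-and-indemnity coverage $1,950,000 ≥ $1,850,000 → met
7. crew without survival-suit assignment 2 > 1 → not met
8. emergency instruction placard absent → not met
9. licensed deck officers 1 < 2 → not met
10. catch-reporting audit 204 days ago vs limit 365 → met
11. crew injury coverage $250,000 ≥ $250,000 → met
Not met: 1, 7, 8, 9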